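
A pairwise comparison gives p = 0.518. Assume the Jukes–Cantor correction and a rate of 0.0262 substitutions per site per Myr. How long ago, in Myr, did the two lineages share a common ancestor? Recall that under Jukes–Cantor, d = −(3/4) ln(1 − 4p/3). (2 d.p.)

d = −(3/4) ln(1 − 4p/3) = −0.75 ln(1 − 0.690667) = −0.75 ln(0.309333)
  = −0.75 × (-1.173337) = 0.880003 substitutions/site.
Under a molecular clock d = 2μt, so t = d/(2μ) = 0.880003 / (2 × 0.0262) = 16.79 Myr.

16.79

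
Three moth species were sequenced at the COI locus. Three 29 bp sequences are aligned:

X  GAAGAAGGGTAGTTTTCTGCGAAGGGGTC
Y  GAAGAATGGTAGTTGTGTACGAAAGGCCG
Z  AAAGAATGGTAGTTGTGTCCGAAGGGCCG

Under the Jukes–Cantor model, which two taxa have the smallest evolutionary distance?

X–Y: 8/29 differ, p = 0.276, d = 0.344.
X–Z: 8/29 differ, p = 0.276, d = 0.344.
Y–Z: 3/29 differ, p = 0.103, d = 0.111.
The smallest distance is between Y and Z.

Y and Z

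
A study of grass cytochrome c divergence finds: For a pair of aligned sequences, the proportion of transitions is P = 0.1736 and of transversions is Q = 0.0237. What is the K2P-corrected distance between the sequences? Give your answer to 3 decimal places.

Under the Kimura two-parameter model, d = −½ ln(1 − 2P − Q) − ¼ ln(1 − 2Q).
1 − 2P − Q = 0.6291, giving −½ ln(0.6291) = 0.231733.
1 − 2Q = 0.9526, giving −¼ ln(0.9526) = 0.012140.
d = 0.231733 + 0.012140 = 0.243873.

0.244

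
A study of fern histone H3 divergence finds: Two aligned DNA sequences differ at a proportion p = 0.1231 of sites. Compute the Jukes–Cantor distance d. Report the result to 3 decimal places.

0.134

d = −(3/4) ln(1 − 4p/3) = −0.75 ln(1 − 0.164133) = −0.75 ln(0.835867)
  = −0.75 × (-0.179286) = 0.134465 substitutions/site.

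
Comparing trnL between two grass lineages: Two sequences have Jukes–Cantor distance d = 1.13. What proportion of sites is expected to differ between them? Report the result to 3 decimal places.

0.584

p = (3/4)(1 − e^(−4d/3)) = 0.75 × (1 − e^(-1.506667)) = 0.75 × (1 − 0.221647) = 0.583765.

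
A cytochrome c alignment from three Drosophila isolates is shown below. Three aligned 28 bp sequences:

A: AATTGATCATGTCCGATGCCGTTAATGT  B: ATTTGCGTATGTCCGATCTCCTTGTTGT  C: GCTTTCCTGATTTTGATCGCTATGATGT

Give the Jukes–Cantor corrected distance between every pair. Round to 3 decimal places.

d(A,B) = 0.420, d(A,C) = 1.076, d(B,C) = 0.724

A–B: 9/28 sites differ → p ≈ 0.321429, d = −0.75 ln(1 − 0.428572) = 0.419713 ≈ 0.420.
A–C: 16/28 sites differ → p ≈ 0.571429, d = −0.75 ln(1 − 0.761905) = 1.076314 ≈ 1.076.
B–C: 13/28 sites differ → p ≈ 0.464286, d = −0.75 ln(1 − 0.619048) = 0.723811 ≈ 0.724.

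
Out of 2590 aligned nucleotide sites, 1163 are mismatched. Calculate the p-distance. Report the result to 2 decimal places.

p = 1163/2590 = 0.449034… ≈ 0.45 (to 2 d.p.).

0.45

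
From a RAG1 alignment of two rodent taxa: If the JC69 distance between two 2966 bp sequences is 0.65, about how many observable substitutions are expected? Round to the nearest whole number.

1289

Invert JC69: p = (3/4)(1 − e^(−4d/3)) = 0.75 × (1 − e^(-0.866667)) = 0.75 × (1 − 0.420350) = 0.434738.
Expected differing sites = pL ≈ 0.434738 × 2966 = 1289.432908 ≈ 1289.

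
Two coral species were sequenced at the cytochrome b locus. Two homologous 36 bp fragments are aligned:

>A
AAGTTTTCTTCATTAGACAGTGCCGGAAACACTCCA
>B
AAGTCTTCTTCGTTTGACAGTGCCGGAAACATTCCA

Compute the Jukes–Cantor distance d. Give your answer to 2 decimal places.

The sequences differ at 4 of 36 sites (5, 12, 15, 32), so p = 4/36 ≈ 0.111111.
d = −(3/4) ln(1 − 4p/3) = −0.75 ln(1 − 0.148148) = −0.75 ln(0.851852)
  = −0.75 × (-0.160342) = 0.120257 substitutions/site.

0.12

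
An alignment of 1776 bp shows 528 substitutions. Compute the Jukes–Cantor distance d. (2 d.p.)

0.38

p = 528/1776 ≈ 0.297297.
d = −(3/4) ln(1 − 4p/3) = −0.75 ln(1 − 0.396396) = −0.75 ln(0.603604)
  = −0.75 × (-0.504837) = 0.378628 substitutions/site.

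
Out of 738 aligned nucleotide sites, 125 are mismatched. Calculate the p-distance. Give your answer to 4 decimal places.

p = 125/738 = 0.169376… ≈ 0.1694 (to 4 d.p.).

0.1694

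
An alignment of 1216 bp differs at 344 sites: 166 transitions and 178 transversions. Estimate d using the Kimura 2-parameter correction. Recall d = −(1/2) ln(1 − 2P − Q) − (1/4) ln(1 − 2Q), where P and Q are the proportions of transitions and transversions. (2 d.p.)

0.36

P = 166/1216 ≈ 0.136513 and Q = 178/1216 ≈ 0.146382.
Under the Kimura two-parameter model, d = −½ ln(1 − 2P − Q) − ¼ ln(1 − 2Q).
1 − 2P − Q = 0.580592, giving −½ ln(0.580592) = 0.271854.
1 − 2Q = 0.707236, giving −¼ ln(0.707236) = 0.086598.
d = 0.271854 + 0.086598 = 0.358452.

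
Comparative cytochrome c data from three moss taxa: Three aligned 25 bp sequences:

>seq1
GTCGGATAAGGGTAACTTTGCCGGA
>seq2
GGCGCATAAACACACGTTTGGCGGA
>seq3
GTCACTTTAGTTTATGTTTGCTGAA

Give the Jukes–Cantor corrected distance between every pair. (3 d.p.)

seq1–seq2: 9/25 sites differ → p = 0.36, d = −0.75 ln(1 − 0.48) = 0.490445 ≈ 0.490.
seq1–seq3: 10/25 sites differ → p = 0.4, d = −0.75 ln(1 − 0.533333) = 0.571605 ≈ 0.572.
seq2–seq3: 12/25 sites differ → p = 0.48, d = −0.75 ln(1 − 0.64) = 0.766238 ≈ 0.766.

d(seq1,seq2) = 0.490, d(seq1,seq3) = 0.572, d(seq2,seq3) = 0.766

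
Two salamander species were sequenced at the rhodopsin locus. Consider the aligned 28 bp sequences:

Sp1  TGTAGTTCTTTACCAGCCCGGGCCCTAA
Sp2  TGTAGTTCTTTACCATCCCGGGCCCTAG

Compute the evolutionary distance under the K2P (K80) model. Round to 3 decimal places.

Of 28 sites, 1 differences are transitions and 1 are transversions, so P = 1/28 ≈ 0.035714 and Q = 1/28 ≈ 0.035714.
Under the Kimura two-parameter model, d = −½ ln(1 − 2P − Q) − ¼ ln(1 − 2Q).
1 − 2P − Q = 0.892858, giving −½ ln(0.892858) = 0.056664.
1 − 2Q = 0.928572, giving −¼ ln(0.928572) = 0.018527.
d = 0.056664 + 0.018527 = 0.075191.

0.075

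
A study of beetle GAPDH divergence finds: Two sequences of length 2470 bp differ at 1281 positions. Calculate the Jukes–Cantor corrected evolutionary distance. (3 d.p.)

0.882

p = 1281/2470 ≈ 0.518623.
d = −(3/4) ln(1 − 4p/3) = −0.75 ln(1 − 0.691497) = −0.75 ln(0.308503)
  = −0.75 × (-1.176024) = 0.882018 substitutions/site.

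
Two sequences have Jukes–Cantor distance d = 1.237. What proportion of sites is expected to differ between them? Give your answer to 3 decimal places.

p = (3/4)(1 − e^(−4d/3)) = 0.75 × (1 − e^(-1.649333)) = 0.75 × (1 − 0.192178) = 0.605867.

0.606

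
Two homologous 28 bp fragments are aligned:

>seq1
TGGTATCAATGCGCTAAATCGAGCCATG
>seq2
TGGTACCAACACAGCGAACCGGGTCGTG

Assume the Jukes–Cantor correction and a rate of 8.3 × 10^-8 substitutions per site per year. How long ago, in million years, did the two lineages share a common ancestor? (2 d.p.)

3.35

The sequences differ at 11 of 28 sites, so p = 11/28 ≈ 0.392857.
d = −(3/4) ln(1 − 4p/3) = −0.75 ln(1 − 0.523809) = −0.75 ln(0.476191)
  = −0.75 × (-0.741936) = 0.556452 substitutions/site.
Under a molecular clock d = 2μt, so t = d/(2μ) = 0.556452 / (2 × 8.3 × 10^-8) = 3.35 million years.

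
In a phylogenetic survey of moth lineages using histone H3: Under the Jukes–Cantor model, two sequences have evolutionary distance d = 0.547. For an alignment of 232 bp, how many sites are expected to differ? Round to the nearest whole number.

Invert JC69: p = (3/4)(1 − e^(−4d/3)) = 0.75 × (1 − e^(-0.729333)) = 0.75 × (1 − 0.482231) = 0.388327.
Expected differing sites = pL ≈ 0.388327 × 232 = 90.091864 ≈ 90.

90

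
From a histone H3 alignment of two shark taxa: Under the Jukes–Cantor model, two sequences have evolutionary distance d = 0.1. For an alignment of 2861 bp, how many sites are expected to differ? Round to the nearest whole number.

268

Invert JC69: p = (3/4)(1 − e^(−4d/3)) = 0.75 × (1 − e^(-0.133333)) = 0.75 × (1 − 0.875174) = 0.093620.
Expected differing sites = pL ≈ 0.093620 × 2861 = 267.84682 ≈ 268.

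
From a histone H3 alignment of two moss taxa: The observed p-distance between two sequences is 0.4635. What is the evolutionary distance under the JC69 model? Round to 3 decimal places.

d = −(3/4) ln(1 − 4p/3) = −0.75 ln(1 − 0.618) = −0.75 ln(0.382)
  = −0.75 × (-0.962335) = 0.721751 substitutions/site.

0.722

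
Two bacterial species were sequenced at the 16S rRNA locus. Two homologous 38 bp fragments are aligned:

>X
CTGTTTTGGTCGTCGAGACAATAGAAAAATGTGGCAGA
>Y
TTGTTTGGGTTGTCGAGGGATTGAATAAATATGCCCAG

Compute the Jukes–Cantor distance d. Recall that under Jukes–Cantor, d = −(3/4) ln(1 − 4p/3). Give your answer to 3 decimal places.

0.507

The sequences differ at 14 of 38 sites, so p = 14/38 ≈ 0.368421.
d = −(3/4) ln(1 − 4p/3) = −0.75 ln(1 − 0.491228) = −0.75 ln(0.508772)
  = −0.75 × (-0.675755) = 0.506816 substitutions/site.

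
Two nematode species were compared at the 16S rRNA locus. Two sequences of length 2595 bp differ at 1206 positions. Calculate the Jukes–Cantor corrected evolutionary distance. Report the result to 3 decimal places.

p = 1206/2595 ≈ 0.46474.
d = −(3/4) ln(1 − 4p/3) = −0.75 ln(1 − 0.619653) = −0.75 ln(0.380347)
  = −0.75 × (-0.966671) = 0.725003 substitutions/site.

0.725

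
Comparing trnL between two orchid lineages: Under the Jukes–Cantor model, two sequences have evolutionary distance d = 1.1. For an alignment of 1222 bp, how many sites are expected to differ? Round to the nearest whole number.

705

Invert JC69: p = (3/4)(1 − e^(−4d/3)) = 0.75 × (1 − e^(-1.466667)) = 0.75 × (1 − 0.230693) = 0.576980.
Expected differing sites = pL ≈ 0.576980 × 1222 = 705.06956 ≈ 705.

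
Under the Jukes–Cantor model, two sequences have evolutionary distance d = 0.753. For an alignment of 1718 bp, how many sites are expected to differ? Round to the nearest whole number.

816

Invert JC69: p = (3/4)(1 − e^(−4d/3)) = 0.75 × (1 − e^(-1.004)) = 0.75 × (1 − 0.366411) = 0.475192.
Expected differing sites = pL ≈ 0.475192 × 1718 = 816.379856 ≈ 816.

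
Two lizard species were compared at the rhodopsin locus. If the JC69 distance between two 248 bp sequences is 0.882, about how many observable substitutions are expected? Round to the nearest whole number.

129

Invert JC69: p = (3/4)(1 − e^(−4d/3)) = 0.75 × (1 − e^(-1.176)) = 0.75 × (1 − 0.308510) = 0.518618.
Expected differing sites = pL ≈ 0.518618 × 248 = 128.617264 ≈ 129.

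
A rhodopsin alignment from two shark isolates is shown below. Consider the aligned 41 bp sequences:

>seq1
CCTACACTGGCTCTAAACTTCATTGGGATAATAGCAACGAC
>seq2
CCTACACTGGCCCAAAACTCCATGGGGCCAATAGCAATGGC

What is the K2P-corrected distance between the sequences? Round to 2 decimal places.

Of 41 sites, 5 differences are transitions and 3 are transversions, so P = 5/41 ≈ 0.121951 and Q = 3/41 ≈ 0.073171.
Under the Kimura two-parameter model, d = −½ ln(1 − 2P − Q) − ¼ ln(1 − 2Q).
1 − 2P − Q = 0.682927, giving −½ ln(0.682927) = 0.190684.
1 − 2Q = 0.853658, giving −¼ ln(0.853658) = 0.039556.
d = 0.190684 + 0.039556 = 0.230240.

0.23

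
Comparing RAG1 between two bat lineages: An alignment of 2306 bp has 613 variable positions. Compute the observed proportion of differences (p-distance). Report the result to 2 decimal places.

p = 613/2306 = 0.265828… ≈ 0.27 (to 2 d.p.).

0.27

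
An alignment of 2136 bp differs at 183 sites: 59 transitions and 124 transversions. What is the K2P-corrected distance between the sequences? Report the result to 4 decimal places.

0.0910

P = 59/2136 ≈ 0.027622 and Q = 124/2136 ≈ 0.058052.
Under the Kimura two-parameter model, d = −½ ln(1 − 2P − Q) − ¼ ln(1 − 2Q).
1 − 2P − Q = 0.886704, giving −½ ln(0.886704) = 0.060122.
1 − 2Q = 0.883896, giving −¼ ln(0.883896) = 0.030854.
d = 0.060122 + 0.030854 = 0.090976.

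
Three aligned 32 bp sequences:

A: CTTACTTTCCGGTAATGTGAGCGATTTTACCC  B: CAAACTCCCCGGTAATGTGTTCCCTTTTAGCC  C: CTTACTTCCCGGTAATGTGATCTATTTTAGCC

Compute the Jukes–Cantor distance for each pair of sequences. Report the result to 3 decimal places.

d(A,B) = 0.353, d(A,C) = 0.137, d(B,C) = 0.216

A–B: 9/32 sites differ → p = 0.28125, d = −0.75 ln(1 − 0.375) = 0.352503 ≈ 0.353.
A–C: 4/32 sites differ → p = 0.125, d = −0.75 ln(1 − 0.166667) = 0.136741 ≈ 0.137.
B–C: 6/32 sites differ → p = 0.1875, d = −0.75 ln(1 − 0.25) = 0.215762 ≈ 0.216.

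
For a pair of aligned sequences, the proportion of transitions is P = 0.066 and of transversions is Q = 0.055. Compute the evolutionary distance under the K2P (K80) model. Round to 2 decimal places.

Under the Kimura two-parameter model, d = −½ ln(1 − 2P − Q) − ¼ ln(1 − 2Q).
1 − 2P − Q = 0.813, giving −½ ln(0.813) = 0.103512.
1 − 2Q = 0.89, giving −¼ ln(0.89) = 0.029133.
d = 0.103512 + 0.029133 = 0.132645.

0.13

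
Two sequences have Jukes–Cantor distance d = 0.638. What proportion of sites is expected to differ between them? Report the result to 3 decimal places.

0.430

p = (3/4)(1 − e^(−4d/3)) = 0.75 × (1 − e^(-0.850667)) = 0.75 × (1 − 0.427130) = 0.429653.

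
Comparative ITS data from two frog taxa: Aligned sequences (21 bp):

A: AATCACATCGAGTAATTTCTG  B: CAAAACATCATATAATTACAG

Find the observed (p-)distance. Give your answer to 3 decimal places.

The sequences differ at 8 of 21 positions (sites 1, 3, 4, 10, 11, 12, 18, 20).
p = 8/21 = 0.380952… ≈ 0.381 (to 3 d.p.).

0.381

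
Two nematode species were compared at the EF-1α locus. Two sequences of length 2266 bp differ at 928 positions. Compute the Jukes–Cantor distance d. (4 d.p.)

0.5923

p = 928/2266 ≈ 0.409532.
d = −(3/4) ln(1 − 4p/3) = −0.75 ln(1 − 0.546043) = −0.75 ln(0.453957)
  = −0.75 × (-0.789753) = 0.592315 substitutions/site.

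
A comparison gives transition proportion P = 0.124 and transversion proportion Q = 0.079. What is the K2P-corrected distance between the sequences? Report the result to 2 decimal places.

0.24

Under the Kimura two-parameter model, d = −½ ln(1 − 2P − Q) − ¼ ln(1 − 2Q).
1 − 2P − Q = 0.673, giving −½ ln(0.673) = 0.198005.
1 − 2Q = 0.842, giving −¼ ln(0.842) = 0.042994.
d = 0.198005 + 0.042994 = 0.240999.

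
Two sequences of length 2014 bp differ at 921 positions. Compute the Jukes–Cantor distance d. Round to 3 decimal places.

0.706

p = 921/2014 ≈ 0.457299.
d = −(3/4) ln(1 − 4p/3) = −0.75 ln(1 − 0.609732) = −0.75 ln(0.390268)
  = −0.75 × (-0.940922) = 0.705692 substitutions/site.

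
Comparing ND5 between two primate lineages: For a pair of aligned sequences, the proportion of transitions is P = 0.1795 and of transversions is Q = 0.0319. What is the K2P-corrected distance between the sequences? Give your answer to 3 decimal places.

0.264

Under the Kimura two-parameter model, d = −½ ln(1 − 2P − Q) − ¼ ln(1 − 2Q).
1 − 2P − Q = 0.6091, giving −½ ln(0.6091) = 0.247886.
1 − 2Q = 0.9362, giving −¼ ln(0.9362) = 0.016482.
d = 0.247886 + 0.016482 = 0.264368.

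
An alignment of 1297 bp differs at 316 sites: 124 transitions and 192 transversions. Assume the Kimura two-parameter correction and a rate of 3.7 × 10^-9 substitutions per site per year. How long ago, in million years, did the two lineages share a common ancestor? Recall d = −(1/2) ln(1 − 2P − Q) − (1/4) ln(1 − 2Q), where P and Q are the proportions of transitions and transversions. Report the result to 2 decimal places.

39.86

P = 124/1297 ≈ 0.095605 and Q = 192/1297 ≈ 0.148034.
Under the Kimura two-parameter model, d = −½ ln(1 − 2P − Q) − ¼ ln(1 − 2Q).
1 − 2P − Q = 0.660756, giving −½ ln(0.660756) = 0.207185.
1 − 2Q = 0.703932, giving −¼ ln(0.703932) = 0.087768.
d = 0.207185 + 0.087768 = 0.294953.
Under a molecular clock d = 2μt, so t = d/(2μ) = 0.294953 / (2 × 3.7 × 10^-9) = 39.86 million years.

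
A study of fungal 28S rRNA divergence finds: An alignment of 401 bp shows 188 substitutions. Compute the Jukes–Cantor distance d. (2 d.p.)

p = 188/401 ≈ 0.468828.
d = −(3/4) ln(1 − 4p/3) = −0.75 ln(1 − 0.625104) = −0.75 ln(0.374896)
  = −0.75 × (-0.981107) = 0.735830 substitutions/site.

0.74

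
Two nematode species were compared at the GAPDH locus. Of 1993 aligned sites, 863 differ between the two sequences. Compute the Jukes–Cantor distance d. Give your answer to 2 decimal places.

p = 863/1993 ≈ 0.433016.
d = −(3/4) ln(1 − 4p/3) = −0.75 ln(1 − 0.577355) = −0.75 ln(0.422645)
  = −0.75 × (-0.861223) = 0.645917 substitutions/site.

0.65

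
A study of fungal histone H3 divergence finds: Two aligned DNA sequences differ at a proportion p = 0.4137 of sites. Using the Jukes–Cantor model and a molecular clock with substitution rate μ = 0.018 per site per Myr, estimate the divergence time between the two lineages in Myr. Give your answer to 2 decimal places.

d = −(3/4) ln(1 − 4p/3) = −0.75 ln(1 − 0.5516) = −0.75 ln(0.4484)
  = −0.75 × (-0.802070) = 0.601553 substitutions/site.
Under a molecular clock d = 2μt, so t = d/(2μ) = 0.601553 / (2 × 0.018) = 16.71 Myr.

16.71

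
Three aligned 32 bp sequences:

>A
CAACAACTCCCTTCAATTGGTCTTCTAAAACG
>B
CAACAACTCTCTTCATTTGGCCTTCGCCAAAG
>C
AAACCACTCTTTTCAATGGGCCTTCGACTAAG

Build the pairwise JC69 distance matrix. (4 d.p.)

d(A,B) = 0.2586, d(A,C) = 0.4042, d(B,C) = 0.2586

A–B: 7/32 sites differ → p = 0.21875, d = −0.75 ln(1 − 0.291667) = 0.258631 ≈ 0.2586.
A–C: 10/32 sites differ → p = 0.3125, d = −0.75 ln(1 − 0.416667) = 0.404248 ≈ 0.4042.
B–C: 7/32 sites differ → p = 0.21875, d = −0.75 ln(1 − 0.291667) = 0.258631 ≈ 0.2586.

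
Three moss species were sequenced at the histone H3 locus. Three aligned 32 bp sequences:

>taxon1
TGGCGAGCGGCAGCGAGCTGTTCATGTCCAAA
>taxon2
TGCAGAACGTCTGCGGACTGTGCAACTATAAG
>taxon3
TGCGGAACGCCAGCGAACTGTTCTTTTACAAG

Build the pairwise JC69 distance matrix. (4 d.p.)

d(taxon1,taxon2) = 0.5851, d(taxon1,taxon3) = 0.3525, d(taxon2,taxon3) = 0.3525

taxon1–taxon2: 13/32 sites differ → p = 0.40625, d = −0.75 ln(1 − 0.541667) = 0.585119 ≈ 0.5851.
taxon1–taxon3: 9/32 sites differ → p = 0.28125, d = −0.75 ln(1 − 0.375) = 0.352503 ≈ 0.3525.
taxon2–taxon3: 9/32 sites differ → p = 0.28125, d = −0.75 ln(1 − 0.375) = 0.352503 ≈ 0.3525.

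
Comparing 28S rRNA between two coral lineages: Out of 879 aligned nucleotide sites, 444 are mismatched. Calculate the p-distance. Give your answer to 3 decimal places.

0.505

p = 444/879 = 0.505119… ≈ 0.505 (to 3 d.p.).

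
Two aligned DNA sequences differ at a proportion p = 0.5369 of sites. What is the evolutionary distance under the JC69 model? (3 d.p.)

d = −(3/4) ln(1 − 4p/3) = −0.75 ln(1 − 0.715867) = −0.75 ln(0.284133)
  = −0.75 × (-1.258313) = 0.943735 substitutions/site.

0.944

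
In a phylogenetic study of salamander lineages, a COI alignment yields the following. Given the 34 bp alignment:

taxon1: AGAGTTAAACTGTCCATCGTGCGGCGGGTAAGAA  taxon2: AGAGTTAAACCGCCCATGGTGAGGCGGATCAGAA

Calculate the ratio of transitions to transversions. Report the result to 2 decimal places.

1.00

Transitions are A↔G and C↔T; transversions are all other mismatches.
Transitions: 3. Transversions: 3.
R = 3/3 = 1.00.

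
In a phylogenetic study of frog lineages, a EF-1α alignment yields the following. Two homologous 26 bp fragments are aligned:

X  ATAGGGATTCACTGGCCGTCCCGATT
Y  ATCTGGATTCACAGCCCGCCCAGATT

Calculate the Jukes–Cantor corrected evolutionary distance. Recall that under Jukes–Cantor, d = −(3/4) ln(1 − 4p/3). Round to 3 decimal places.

0.276

The sequences differ at 6 of 26 sites (3, 4, 13, 15, 19, 22), so p = 6/26 ≈ 0.230769.
d = −(3/4) ln(1 − 4p/3) = −0.75 ln(1 − 0.307692) = −0.75 ln(0.692308)
  = −0.75 × (-0.367724) = 0.275793 substitutions/site.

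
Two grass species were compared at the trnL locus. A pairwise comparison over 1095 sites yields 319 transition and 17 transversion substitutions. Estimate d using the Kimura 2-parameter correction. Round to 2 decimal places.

0.46

P = 319/1095 ≈ 0.291324 and Q = 17/1095 ≈ 0.015525.
Under the Kimura two-parameter model, d = −½ ln(1 − 2P − Q) − ¼ ln(1 − 2Q).
1 − 2P − Q = 0.401827, giving −½ ln(0.401827) = 0.455867.
1 − 2Q = 0.96895, giving −¼ ln(0.96895) = 0.007886.
d = 0.455867 + 0.007886 = 0.463753.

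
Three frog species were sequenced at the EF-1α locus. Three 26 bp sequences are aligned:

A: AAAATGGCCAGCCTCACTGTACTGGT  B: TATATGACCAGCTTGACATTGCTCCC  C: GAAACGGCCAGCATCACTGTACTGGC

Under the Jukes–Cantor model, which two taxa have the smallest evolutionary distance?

A–B: 11/26 differ, p = 0.423, d = 0.623.
A–C: 4/26 differ, p = 0.154, d = 0.172.
B–C: 11/26 differ, p = 0.423, d = 0.623.
The smallest distance is between A and C.

A and C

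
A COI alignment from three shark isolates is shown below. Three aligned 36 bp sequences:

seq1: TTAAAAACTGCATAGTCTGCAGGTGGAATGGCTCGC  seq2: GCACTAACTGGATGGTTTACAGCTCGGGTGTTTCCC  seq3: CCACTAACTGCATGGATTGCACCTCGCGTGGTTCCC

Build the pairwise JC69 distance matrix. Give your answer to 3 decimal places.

seq1–seq2: 15/36 sites differ → p ≈ 0.416667, d = −0.75 ln(1 − 0.555556) = 0.608198 ≈ 0.608.
seq1–seq3: 14/36 sites differ → p ≈ 0.388889, d = −0.75 ln(1 − 0.518519) = 0.548166 ≈ 0.548.
seq2–seq3: 7/36 sites differ → p ≈ 0.194444, d = −0.75 ln(1 − 0.259259) = 0.225078 ≈ 0.225.

d(seq1,seq2) = 0.608, d(seq1,seq3) = 0.548, d(seq2,seq3) = 0.225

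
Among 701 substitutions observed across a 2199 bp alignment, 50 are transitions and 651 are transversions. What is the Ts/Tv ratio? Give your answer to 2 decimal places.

0.08

R = 50/651 = 0.076804… ≈ 0.08 (to 2 d.p.).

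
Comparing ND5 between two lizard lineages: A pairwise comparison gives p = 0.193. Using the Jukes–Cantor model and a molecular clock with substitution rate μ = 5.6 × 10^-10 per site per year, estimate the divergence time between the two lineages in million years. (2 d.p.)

d = −(3/4) ln(1 − 4p/3) = −0.75 ln(1 − 0.257333) = −0.75 ln(0.742667)
  = −0.75 × (-0.297508) = 0.223131 substitutions/site.
Under a molecular clock d = 2μt, so t = d/(2μ) = 0.223131 / (2 × 5.6 × 10^-10) = 199.22 million years.

199.22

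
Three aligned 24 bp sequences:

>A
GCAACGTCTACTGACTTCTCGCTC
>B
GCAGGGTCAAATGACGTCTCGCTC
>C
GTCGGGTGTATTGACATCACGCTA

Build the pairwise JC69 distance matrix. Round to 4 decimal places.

d(A,B) = 0.2441, d(A,C) = 0.5199, d(B,C) = 0.4408

A–B: 5/24 sites differ → p ≈ 0.208333, d = −0.75 ln(1 − 0.277777) = 0.244066 ≈ 0.2441.
A–C: 9/24 sites differ → p = 0.375, d = −0.75 ln(1 − 0.5) = 0.519860 ≈ 0.5199.
B–C: 8/24 sites differ → p ≈ 0.333333, d = −0.75 ln(1 − 0.444444) = 0.440839 ≈ 0.4408.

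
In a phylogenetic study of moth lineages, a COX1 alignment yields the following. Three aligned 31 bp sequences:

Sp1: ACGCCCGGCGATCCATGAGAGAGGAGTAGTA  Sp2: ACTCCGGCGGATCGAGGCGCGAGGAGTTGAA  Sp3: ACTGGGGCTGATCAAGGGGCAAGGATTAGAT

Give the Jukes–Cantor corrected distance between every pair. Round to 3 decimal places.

Sp1–Sp2: 10/31 sites differ → p ≈ 0.322581, d = −0.75 ln(1 − 0.430108) = 0.421731 ≈ 0.422.
Sp1–Sp3: 14/31 sites differ → p ≈ 0.451613, d = −0.75 ln(1 − 0.602151) = 0.691262 ≈ 0.691.
Sp2–Sp3: 9/31 sites differ → p ≈ 0.290323, d = −0.75 ln(1 − 0.387097) = 0.367161 ≈ 0.367.

d(Sp1,Sp2) = 0.422, d(Sp1,Sp3) = 0.691, d(Sp2,Sp3) = 0.367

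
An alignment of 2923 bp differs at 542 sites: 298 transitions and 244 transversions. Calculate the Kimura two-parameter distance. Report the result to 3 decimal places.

P = 298/2923 ≈ 0.10195 and Q = 244/2923 ≈ 0.083476.
Under the Kimura two-parameter model, d = −½ ln(1 − 2P − Q) − ¼ ln(1 − 2Q).
1 − 2P − Q = 0.712624, giving −½ ln(0.712624) = 0.169401.
1 − 2Q = 0.833048, giving −¼ ln(0.833048) = 0.045666.
d = 0.169401 + 0.045666 = 0.215067.

0.215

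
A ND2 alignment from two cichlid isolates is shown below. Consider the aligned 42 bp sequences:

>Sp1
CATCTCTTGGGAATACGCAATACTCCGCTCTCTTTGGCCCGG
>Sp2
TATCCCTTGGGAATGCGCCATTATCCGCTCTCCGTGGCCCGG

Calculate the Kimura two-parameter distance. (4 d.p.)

0.2211

Of 42 sites, 4 differences are transitions and 4 are transversions, so P = 4/42 ≈ 0.095238 and Q = 4/42 ≈ 0.095238.
Under the Kimura two-parameter model, d = −½ ln(1 − 2P − Q) − ¼ ln(1 − 2Q).
1 − 2P − Q = 0.714286, giving −½ ln(0.714286) = 0.168236.
1 − 2Q = 0.809524, giving −¼ ln(0.809524) = 0.052827.
d = 0.168236 + 0.052827 = 0.221063.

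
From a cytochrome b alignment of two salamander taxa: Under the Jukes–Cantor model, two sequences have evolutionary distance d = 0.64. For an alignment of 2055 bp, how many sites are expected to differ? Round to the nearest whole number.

885

Invert JC69: p = (3/4)(1 − e^(−4d/3)) = 0.75 × (1 − e^(-0.853333)) = 0.75 × (1 − 0.425993) = 0.430505.
Expected differing sites = pL ≈ 0.430505 × 2055 = 884.687775 ≈ 885.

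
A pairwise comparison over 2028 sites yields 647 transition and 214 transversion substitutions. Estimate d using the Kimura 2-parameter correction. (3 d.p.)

0.740

P = 647/2028 ≈ 0.319034 and Q = 214/2028 ≈ 0.105523.
Under the Kimura two-parameter model, d = −½ ln(1 − 2P − Q) − ¼ ln(1 − 2Q).
1 − 2P − Q = 0.256409, giving −½ ln(0.256409) = 0.680491.
1 − 2Q = 0.788954, giving −¼ ln(0.788954) = 0.059262.
d = 0.680491 + 0.059262 = 0.739753.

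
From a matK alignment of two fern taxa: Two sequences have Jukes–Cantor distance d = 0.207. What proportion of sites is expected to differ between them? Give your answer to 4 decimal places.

p = (3/4)(1 − e^(−4d/3)) = 0.75 × (1 − e^(-0.276)) = 0.75 × (1 − 0.758813) = 0.180890.

0.1809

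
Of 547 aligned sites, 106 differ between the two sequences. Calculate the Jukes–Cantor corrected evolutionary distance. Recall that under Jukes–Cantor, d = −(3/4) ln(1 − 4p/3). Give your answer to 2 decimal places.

0.22

p = 106/547 ≈ 0.193784.
d = −(3/4) ln(1 − 4p/3) = −0.75 ln(1 − 0.258379) = −0.75 ln(0.741621)
  = −0.75 × (-0.298917) = 0.224188 substitutions/site.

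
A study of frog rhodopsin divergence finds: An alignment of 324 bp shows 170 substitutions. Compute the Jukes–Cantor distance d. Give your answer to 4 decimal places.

0.9020

p = 170/324 ≈ 0.524691.
d = −(3/4) ln(1 − 4p/3) = −0.75 ln(1 − 0.699588) = −0.75 ln(0.300412)
  = −0.75 × (-1.202600) = 0.901950 substitutions/site.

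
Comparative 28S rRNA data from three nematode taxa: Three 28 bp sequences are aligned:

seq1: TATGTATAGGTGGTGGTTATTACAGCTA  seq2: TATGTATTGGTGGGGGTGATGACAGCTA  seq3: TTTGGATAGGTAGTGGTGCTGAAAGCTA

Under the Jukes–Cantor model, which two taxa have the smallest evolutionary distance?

seq1–seq2: 4/28 differ, p = 0.143, d = 0.158.
seq1–seq3: 7/28 differ, p = 0.250, d = 0.304.
seq2–seq3: 7/28 differ, p = 0.250, d = 0.304.
The smallest distance is between seq1 and seq2.

seq1 and seq2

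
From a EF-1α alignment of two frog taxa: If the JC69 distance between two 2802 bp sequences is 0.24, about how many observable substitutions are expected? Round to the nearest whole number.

Invert JC69: p = (3/4)(1 − e^(−4d/3)) = 0.75 × (1 − e^(-0.32)) = 0.75 × (1 − 0.726149) = 0.205388.
Expected differing sites = pL ≈ 0.205388 × 2802 = 575.497176 ≈ 575.

575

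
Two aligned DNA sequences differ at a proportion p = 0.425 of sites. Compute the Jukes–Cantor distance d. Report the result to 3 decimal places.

d = −(3/4) ln(1 − 4p/3) = −0.75 ln(1 − 0.566667) = −0.75 ln(0.433333)
  = −0.75 × (-0.836249) = 0.627187 substitutions/site.

0.627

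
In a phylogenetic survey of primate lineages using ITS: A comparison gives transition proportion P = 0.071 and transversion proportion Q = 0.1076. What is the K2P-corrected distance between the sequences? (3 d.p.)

Under the Kimura two-parameter model, d = −½ ln(1 − 2P − Q) − ¼ ln(1 − 2Q).
1 − 2P − Q = 0.7504, giving −½ ln(0.7504) = 0.143574.
1 − 2Q = 0.7848, giving −¼ ln(0.7848) = 0.060582.
d = 0.143574 + 0.060582 = 0.204156.

0.204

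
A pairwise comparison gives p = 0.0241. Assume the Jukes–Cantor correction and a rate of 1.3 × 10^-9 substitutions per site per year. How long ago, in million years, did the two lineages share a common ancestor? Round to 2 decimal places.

9.42

d = −(3/4) ln(1 − 4p/3) = −0.75 ln(1 − 0.032133) = −0.75 ln(0.967867)
  = −0.75 × (-0.032661) = 0.024496 substitutions/site.
Under a molecular clock d = 2μt, so t = d/(2μ) = 0.024496 / (2 × 1.3 × 10^-9) = 9.42 million years.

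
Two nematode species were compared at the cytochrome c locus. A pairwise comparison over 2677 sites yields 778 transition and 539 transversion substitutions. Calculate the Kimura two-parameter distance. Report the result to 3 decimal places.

P = 778/2677 ≈ 0.290624 and Q = 539/2677 ≈ 0.201345.
Under the Kimura two-parameter model, d = −½ ln(1 − 2P − Q) − ¼ ln(1 − 2Q).
1 − 2P − Q = 0.217407, giving −½ ln(0.217407) = 0.762992.
1 − 2Q = 0.59731, giving −¼ ln(0.59731) = 0.128830.
d = 0.762992 + 0.128830 = 0.891822.

0.892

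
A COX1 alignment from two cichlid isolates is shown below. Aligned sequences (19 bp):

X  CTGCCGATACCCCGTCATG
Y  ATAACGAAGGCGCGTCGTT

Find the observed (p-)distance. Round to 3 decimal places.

0.474

The sequences differ at 9 of 19 positions (sites 1, 3, 4, 8, 9, 10, 12, 17, 19).
p = 9/19 = 0.473684… ≈ 0.474 (to 3 d.p.).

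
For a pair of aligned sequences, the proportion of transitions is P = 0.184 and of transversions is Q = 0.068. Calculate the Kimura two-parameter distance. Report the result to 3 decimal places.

0.323

Under the Kimura two-parameter model, d = −½ ln(1 − 2P − Q) − ¼ ln(1 − 2Q).
1 − 2P − Q = 0.564, giving −½ ln(0.564) = 0.286351.
1 − 2Q = 0.864, giving −¼ ln(0.864) = 0.036546.
d = 0.286351 + 0.036546 = 0.322897.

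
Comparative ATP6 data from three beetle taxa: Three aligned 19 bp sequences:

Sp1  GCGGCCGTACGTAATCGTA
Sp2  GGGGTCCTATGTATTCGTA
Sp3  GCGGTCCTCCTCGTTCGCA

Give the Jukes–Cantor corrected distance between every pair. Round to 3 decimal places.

Sp1–Sp2: 5/19 sites differ → p ≈ 0.263158, d = −0.75 ln(1 − 0.350877) = 0.324100 ≈ 0.324.
Sp1–Sp3: 8/19 sites differ → p ≈ 0.421053, d = −0.75 ln(1 − 0.561404) = 0.618132 ≈ 0.618.
Sp2–Sp3: 7/19 sites differ → p ≈ 0.368421, d = −0.75 ln(1 − 0.491228) = 0.506816 ≈ 0.507.

d(Sp1,Sp2) = 0.324, d(Sp1,Sp3) = 0.618, d(Sp2,Sp3) = 0.507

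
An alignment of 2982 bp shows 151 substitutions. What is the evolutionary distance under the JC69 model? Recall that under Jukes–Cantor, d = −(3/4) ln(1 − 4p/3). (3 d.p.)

p = 151/2982 ≈ 0.050637.
d = −(3/4) ln(1 − 4p/3) = −0.75 ln(1 − 0.067516) = −0.75 ln(0.932484)
  = −0.75 × (-0.069903) = 0.052427 substitutions/site.

0.052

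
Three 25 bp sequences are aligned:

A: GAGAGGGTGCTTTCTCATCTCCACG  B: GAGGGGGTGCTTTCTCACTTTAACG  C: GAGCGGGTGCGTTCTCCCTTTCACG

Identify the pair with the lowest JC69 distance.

A–B: 5/25 differ, p = 0.200, d = 0.233.
A–C: 6/25 differ, p = 0.240, d = 0.289.
B–C: 4/25 differ, p = 0.160, d = 0.180.
The smallest distance is between B and C.

B and C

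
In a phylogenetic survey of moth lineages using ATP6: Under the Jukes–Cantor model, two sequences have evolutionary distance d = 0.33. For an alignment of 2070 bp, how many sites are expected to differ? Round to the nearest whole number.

Invert JC69: p = (3/4)(1 − e^(−4d/3)) = 0.75 × (1 − e^(-0.44)) = 0.75 × (1 − 0.644036) = 0.266973.
Expected differing sites = pL ≈ 0.266973 × 2070 = 552.63411 ≈ 553.

553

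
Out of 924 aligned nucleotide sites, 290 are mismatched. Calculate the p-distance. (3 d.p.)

0.314

p = 290/924 = 0.313852… ≈ 0.314 (to 3 d.p.).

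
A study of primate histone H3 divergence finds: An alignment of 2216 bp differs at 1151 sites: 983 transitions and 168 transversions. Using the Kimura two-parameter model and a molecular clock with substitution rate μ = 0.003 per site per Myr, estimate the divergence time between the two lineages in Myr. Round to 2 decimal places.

P = 983/2216 ≈ 0.443592 and Q = 168/2216 ≈ 0.075812.
Under the Kimura two-parameter model, d = −½ ln(1 − 2P − Q) − ¼ ln(1 − 2Q).
1 − 2P − Q = 0.037004, giving −½ ln(0.037004) = 1.648365.
1 − 2Q = 0.848376, giving −¼ ln(0.848376) = 0.041108.
d = 1.648365 + 0.041108 = 1.689473.
Under a molecular clock d = 2μt, so t = d/(2μ) = 1.689473 / (2 × 0.003) = 281.58 Myr.

281.58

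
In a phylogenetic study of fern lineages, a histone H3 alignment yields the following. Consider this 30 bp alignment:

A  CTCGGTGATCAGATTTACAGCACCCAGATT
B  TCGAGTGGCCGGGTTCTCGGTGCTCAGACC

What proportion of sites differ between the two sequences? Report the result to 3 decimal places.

0.533

The sequences differ at 16 of 30 positions.
p = 16/30 = 0.533333… ≈ 0.533 (to 3 d.p.).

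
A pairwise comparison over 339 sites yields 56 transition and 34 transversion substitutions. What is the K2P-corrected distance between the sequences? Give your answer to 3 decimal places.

P = 56/339 ≈ 0.165192 and Q = 34/339 ≈ 0.100295.
Under the Kimura two-parameter model, d = −½ ln(1 − 2P − Q) − ¼ ln(1 − 2Q).
1 − 2P − Q = 0.569321, giving −½ ln(0.569321) = 0.281655.
1 − 2Q = 0.79941, giving −¼ ln(0.79941) = 0.055970.
d = 0.281655 + 0.055970 = 0.337625.

0.338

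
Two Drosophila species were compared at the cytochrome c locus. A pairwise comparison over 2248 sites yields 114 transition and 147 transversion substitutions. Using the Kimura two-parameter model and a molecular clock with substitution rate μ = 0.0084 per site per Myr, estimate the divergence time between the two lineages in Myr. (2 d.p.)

7.52

P = 114/2248 ≈ 0.050712 and Q = 147/2248 ≈ 0.065391.
Under the Kimura two-parameter model, d = −½ ln(1 − 2P − Q) − ¼ ln(1 − 2Q).
1 − 2P − Q = 0.833185, giving −½ ln(0.833185) = 0.091250.
1 − 2Q = 0.869218, giving −¼ ln(0.869218) = 0.035040.
d = 0.091250 + 0.035040 = 0.126290.
Under a molecular clock d = 2μt, so t = d/(2μ) = 0.126290 / (2 × 0.0084) = 7.52 Myr.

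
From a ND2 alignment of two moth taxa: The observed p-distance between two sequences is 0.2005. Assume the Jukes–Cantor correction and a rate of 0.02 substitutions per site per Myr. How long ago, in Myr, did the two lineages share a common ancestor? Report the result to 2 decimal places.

5.83

d = −(3/4) ln(1 − 4p/3) = −0.75 ln(1 − 0.267333) = −0.75 ln(0.732667)
  = −0.75 × (-0.311064) = 0.233298 substitutions/site.
Under a molecular clock d = 2μt, so t = d/(2μ) = 0.233298 / (2 × 0.02) = 5.83 Myr.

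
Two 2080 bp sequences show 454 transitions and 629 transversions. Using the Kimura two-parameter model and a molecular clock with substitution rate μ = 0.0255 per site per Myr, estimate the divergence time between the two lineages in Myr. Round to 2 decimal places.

P = 454/2080 ≈ 0.218269 and Q = 629/2080 ≈ 0.302404.
Under the Kimura two-parameter model, d = −½ ln(1 − 2P − Q) − ¼ ln(1 − 2Q).
1 − 2P − Q = 0.261058, giving −½ ln(0.261058) = 0.671506.
1 − 2Q = 0.395192, giving −¼ ln(0.395192) = 0.232096.
d = 0.671506 + 0.232096 = 0.903602.
Under a molecular clock d = 2μt, so t = d/(2μ) = 0.903602 / (2 × 0.0255) = 17.72 Myr.

17.72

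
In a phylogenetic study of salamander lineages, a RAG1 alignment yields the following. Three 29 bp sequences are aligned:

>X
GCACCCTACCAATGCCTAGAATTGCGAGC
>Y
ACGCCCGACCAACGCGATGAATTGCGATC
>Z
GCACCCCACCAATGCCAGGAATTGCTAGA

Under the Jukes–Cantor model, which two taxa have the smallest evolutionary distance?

X–Y: 8/29 differ, p = 0.276, d = 0.344.
X–Z: 5/29 differ, p = 0.172, d = 0.196.
Y–Z: 9/29 differ, p = 0.310, d = 0.401.
The smallest distance is between X and Z.

X and Z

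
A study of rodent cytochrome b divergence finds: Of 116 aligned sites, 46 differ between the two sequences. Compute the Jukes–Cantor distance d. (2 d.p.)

0.56

p = 46/116 ≈ 0.396552.
d = −(3/4) ln(1 − 4p/3) = −0.75 ln(1 − 0.528736) = −0.75 ln(0.471264)
  = −0.75 × (-0.752337) = 0.564253 substitutions/site.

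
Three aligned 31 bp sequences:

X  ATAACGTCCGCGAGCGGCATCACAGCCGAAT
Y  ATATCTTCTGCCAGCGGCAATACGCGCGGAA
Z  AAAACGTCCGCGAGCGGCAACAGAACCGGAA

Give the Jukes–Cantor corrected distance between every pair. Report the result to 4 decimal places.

d(X,Y) = 0.4806, d(X,Z) = 0.2239, d(Y,Z) = 0.4217

X–Y: 11/31 sites differ → p ≈ 0.354839, d = −0.75 ln(1 − 0.473119) = 0.480585 ≈ 0.4806.
X–Z: 6/31 sites differ → p ≈ 0.193548, d = −0.75 ln(1 − 0.258064) = 0.223869 ≈ 0.2239.
Y–Z: 10/31 sites differ → p ≈ 0.322581, d = −0.75 ln(1 − 0.430108) = 0.421731 ≈ 0.4217.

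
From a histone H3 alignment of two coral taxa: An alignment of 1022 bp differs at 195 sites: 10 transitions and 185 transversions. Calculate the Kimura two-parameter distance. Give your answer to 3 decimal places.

0.224

P = 10/1022 ≈ 0.009785 and Q = 185/1022 ≈ 0.181018.
Under the Kimura two-parameter model, d = −½ ln(1 − 2P − Q) − ¼ ln(1 − 2Q).
1 − 2P − Q = 0.799412, giving −½ ln(0.799412) = 0.111939.
1 − 2Q = 0.637964, giving −¼ ln(0.637964) = 0.112368.
d = 0.111939 + 0.112368 = 0.224307.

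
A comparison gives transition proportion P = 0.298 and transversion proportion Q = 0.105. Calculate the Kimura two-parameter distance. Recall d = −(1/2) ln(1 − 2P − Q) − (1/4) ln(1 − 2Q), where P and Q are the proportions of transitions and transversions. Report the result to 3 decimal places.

0.663

Under the Kimura two-parameter model, d = −½ ln(1 − 2P − Q) − ¼ ln(1 − 2Q).
1 − 2P − Q = 0.299, giving −½ ln(0.299) = 0.603656.
1 − 2Q = 0.79, giving −¼ ln(0.79) = 0.058931.
d = 0.603656 + 0.058931 = 0.662587.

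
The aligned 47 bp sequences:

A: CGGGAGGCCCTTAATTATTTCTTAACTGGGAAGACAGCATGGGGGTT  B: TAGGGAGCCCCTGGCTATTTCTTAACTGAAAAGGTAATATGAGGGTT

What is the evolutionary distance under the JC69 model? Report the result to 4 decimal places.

The sequences differ at 15 of 47 sites, so p = 15/47 ≈ 0.319149.
d = −(3/4) ln(1 − 4p/3) = −0.75 ln(1 − 0.425532) = −0.75 ln(0.574468)
  = −0.75 × (-0.554311) = 0.415733 substitutions/site.

0.4157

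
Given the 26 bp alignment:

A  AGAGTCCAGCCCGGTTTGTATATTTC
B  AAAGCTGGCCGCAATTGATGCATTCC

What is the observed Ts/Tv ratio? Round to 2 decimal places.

2.50

Transitions are A↔G and C↔T; transversions are all other mismatches.
Transitions: 10. Transversions: 4.
R = 10/4 = 2.50.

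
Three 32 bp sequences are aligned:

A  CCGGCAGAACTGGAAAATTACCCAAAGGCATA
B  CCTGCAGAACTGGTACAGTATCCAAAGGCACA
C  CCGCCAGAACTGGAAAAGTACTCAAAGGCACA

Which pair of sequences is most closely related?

A and C

A–B: 6/32 differ, p = 0.188, d = 0.216.
A–C: 4/32 differ, p = 0.125, d = 0.137.
B–C: 6/32 differ, p = 0.188, d = 0.216.
The smallest distance is between A and C.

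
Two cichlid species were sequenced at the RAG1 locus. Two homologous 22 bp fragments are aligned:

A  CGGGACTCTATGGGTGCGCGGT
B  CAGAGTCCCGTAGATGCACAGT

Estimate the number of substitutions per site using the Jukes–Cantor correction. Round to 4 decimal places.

0.8240

The sequences differ at 11 of 22 sites, so p = 11/22 = 0.5.
d = −(3/4) ln(1 − 4p/3) = −0.75 ln(1 − 0.666667) = −0.75 ln(0.333333)
  = −0.75 × (-1.098613) = 0.823960 substitutions/site.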